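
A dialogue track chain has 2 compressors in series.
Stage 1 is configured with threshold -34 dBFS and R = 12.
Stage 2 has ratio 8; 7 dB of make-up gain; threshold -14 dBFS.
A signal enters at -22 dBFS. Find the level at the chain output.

-26 dBFS

Stage 1: 12 dB above -34 dBFS, reduced 12:1 to 1 dB above → -33 dBFS.
Stage 2: -33 dBFS is at or below the -14 dBFS threshold — no compression; make-up brings it to -26 dBFS.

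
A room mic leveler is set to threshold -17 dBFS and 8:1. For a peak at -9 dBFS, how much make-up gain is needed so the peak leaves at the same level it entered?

7 dB

The peak compresses to -17 + 8/8 = -16 dBFS.
To reach -9 dBFS requires -9 − (-16) = 7 dB of make-up.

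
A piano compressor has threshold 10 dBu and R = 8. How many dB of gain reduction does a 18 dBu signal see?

The signal is 8 dB above threshold.
A 8:1 ratio leaves 1 dB of that excess.
GR = overshoot in − overshoot out = 8 − 1 = 7 dB.

7 dB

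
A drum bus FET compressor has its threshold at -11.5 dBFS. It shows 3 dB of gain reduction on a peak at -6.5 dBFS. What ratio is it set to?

Input overshoot = -6.5 − (-11.5) = 5 dB.
Output overshoot = 5 − 3 = 2 dB.
Ratio = input overshoot / output overshoot = 5 / 2 = 2.5.

2.5:1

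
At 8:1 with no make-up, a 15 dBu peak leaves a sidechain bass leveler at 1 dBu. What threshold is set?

-1 dBu

Input is 16 dB above T (since output overshoot × R = input overshoot: (1 − T)·8 = 15 − T gives T = -1 dBu).
Check: -1 + (15 − (-1))/8 = -1 + 2 = 1 dBu. ✓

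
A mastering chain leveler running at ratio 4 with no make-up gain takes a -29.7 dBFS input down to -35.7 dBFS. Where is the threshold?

Let T be the threshold. Output overshoot = (input overshoot)/R, so -35.7 − T = (-29.7 − T)/4.
4·(-35.7 − T) = -29.7 − T → 3·T = -142.8 − (-29.7) = -113.1.
T = -113.1/3 = -37.7 dBFS.

-37.7 dBFS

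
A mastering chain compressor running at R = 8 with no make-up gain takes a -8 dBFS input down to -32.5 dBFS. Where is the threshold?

-36 dBFS

Let T be the threshold. Output overshoot = (input overshoot)/R, so -32.5 − T = (-8 − T)/8.
8·(-32.5 − T) = -8 − T → 7·T = -260 − (-8) = -252.
T = -252/7 = -36 dBFS.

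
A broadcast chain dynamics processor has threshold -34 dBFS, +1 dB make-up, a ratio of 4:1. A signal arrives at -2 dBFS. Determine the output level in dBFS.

Overshoot: -2 − (-34) = 32 dB.
The 32 dB excess becomes 8 dB after 4:1 reduction.
So the level is -34 + 8 = -26 dBFS; make-up adds 1 dB, giving -25 dBFS.

-25 dBFS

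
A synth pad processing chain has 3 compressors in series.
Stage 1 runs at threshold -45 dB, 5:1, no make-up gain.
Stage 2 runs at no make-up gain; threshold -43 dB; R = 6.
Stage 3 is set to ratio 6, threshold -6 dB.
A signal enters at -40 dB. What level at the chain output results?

-44 dB

Stage 1: overshoot 5 dB → 5/5 = 1 dB → -44 dB.
Stage 2: -44 dB ≤ -43 dB, so stage 2 doesn't engage; output -44 dB.
Stage 3: -44 dB ≤ -6 dB, so stage 3 doesn't engage; output -44 dB.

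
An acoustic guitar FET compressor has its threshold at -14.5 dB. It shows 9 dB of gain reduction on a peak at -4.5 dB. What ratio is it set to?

10:1

Input overshoot = -4.5 − (-14.5) = 10 dB.
Output overshoot = 10 − 9 = 1 dB.
Ratio = input overshoot / output overshoot = 10 / 1 = 10.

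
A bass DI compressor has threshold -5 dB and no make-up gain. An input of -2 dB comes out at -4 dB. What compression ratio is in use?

Input overshoot = -2 − (-5) = 3 dB; output overshoot = -4 − (-5) = 1 dB.
Ratio = 3 / 1 = 3.

3:1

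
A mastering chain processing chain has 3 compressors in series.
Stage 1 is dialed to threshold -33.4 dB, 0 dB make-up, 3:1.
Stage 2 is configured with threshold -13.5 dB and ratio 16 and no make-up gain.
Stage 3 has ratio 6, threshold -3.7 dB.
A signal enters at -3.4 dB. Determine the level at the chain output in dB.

-23.4 dB

Stage 1: -3.4 dB is 30 dB over -33.4 dB; at 3:1 that becomes 10 dB over, giving -23.4 dB.
Stage 2: -23.4 dB ≤ -13.5 dB, so stage 2 doesn't engage; output -23.4 dB.
Stage 3: -23.4 dB is at or below the -3.7 dB threshold — no compression; output -23.4 dB.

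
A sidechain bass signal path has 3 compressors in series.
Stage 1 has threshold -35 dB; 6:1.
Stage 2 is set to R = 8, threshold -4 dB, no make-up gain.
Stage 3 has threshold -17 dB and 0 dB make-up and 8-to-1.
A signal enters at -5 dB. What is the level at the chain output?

-30 dB

Stage 1: overshoot 30 dB → 30/6 = 5 dB → -30 dB.
Stage 2: below threshold (-30 ≤ -4); passes unchanged; output -30 dB.
Stage 3: -30 dB ≤ -17 dB, so stage 3 doesn't engage; output -30 dB.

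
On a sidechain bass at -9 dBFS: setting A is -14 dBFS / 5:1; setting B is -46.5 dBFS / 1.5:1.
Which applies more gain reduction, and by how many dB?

A: 5 dB over, compressed to 1 dB over, so 4 dB of GR.
B: 37.5 dB over, compressed to 25 dB over, so 12.5 dB of GR.
B reduces 8.5 dB more.

B, by 8.5 dB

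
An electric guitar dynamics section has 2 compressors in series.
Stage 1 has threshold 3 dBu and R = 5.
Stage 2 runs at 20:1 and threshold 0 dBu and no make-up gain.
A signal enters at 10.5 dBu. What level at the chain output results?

Stage 1: overshoot 7.5 dB → 7.5/5 = 1.5 dB → 4.5 dBu.
Stage 2: 4.5 dBu is 4.5 dB over 0 dBu; at 20:1 that becomes 0.225 dB over, giving 0.225 dBu.

0.225 dBu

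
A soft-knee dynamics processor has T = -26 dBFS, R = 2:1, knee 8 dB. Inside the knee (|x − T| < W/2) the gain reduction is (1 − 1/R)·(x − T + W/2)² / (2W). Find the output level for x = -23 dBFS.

x − T + W/2 = -23 − (-26) + 4 = 7.
GR = (1 − 1/2) × 7² / 16 = 0.5 × 49 / 16 = 1.53125 dB.
Output = -23 − 1.53125 = -24.53125 dBFS.

-24.53125 dBFS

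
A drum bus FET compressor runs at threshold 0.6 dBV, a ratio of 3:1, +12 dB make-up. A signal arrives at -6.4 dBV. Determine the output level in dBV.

-6.4 dBV is 7 dB below the 0.6 dBV threshold, so no gain reduction is applied.
Make-up gain adds 12 dB: -6.4 + 12 = 5.6 dBV.

5.6 dBV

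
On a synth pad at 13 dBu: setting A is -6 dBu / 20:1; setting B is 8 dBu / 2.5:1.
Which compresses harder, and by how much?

A: overshoot 19 dB → output overshoot 0.95 dB → GR 18.05 dB.
B: overshoot 5 dB → output overshoot 2 dB → GR 3 dB.
A applies 15.05 dB more gain reduction.

A, by 15.05 dB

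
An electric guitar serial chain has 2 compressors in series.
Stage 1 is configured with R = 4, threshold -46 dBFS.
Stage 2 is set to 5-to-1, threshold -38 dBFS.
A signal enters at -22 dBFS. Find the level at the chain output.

-40 dBFS

Stage 1: -22 dBFS is 24 dB over -46 dBFS; at 4:1 that becomes 6 dB over, giving -40 dBFS.
Stage 2: below threshold (-40 ≤ -38); passes unchanged; output -40 dBFS.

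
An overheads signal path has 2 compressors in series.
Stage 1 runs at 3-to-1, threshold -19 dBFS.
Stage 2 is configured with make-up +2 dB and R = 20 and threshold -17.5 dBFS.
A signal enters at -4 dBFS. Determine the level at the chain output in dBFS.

Stage 1: 15 dB above -19 dBFS, reduced 3:1 to 5 dB above → -14 dBFS.
Stage 2: -14 dBFS is 3.5 dB over -17.5 dBFS; at 20:1 that becomes 0.175 dB over, giving -17.325 dBFS; +2 dB make-up → -15.325 dBFS.

-15.325 dBFS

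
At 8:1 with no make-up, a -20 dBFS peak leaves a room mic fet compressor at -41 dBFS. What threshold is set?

Input is 24 dB above T (since output overshoot × R = input overshoot: (-41 − T)·8 = -20 − T gives T = -44 dBFS).
Check: -44 + (-20 − (-44))/8 = -44 + 3 = -41 dBFS. ✓

-44 dBFS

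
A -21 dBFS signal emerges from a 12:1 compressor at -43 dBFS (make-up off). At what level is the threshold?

-45 dBFS

Input is 24 dB above T (since output overshoot × R = input overshoot: (-43 − T)·12 = -21 − T gives T = -45 dBFS).
Check: -45 + (-21 − (-45))/12 = -45 + 2 = -43 dBFS. ✓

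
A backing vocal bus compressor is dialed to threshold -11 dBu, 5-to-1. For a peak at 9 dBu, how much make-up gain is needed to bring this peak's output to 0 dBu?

7 dB

Overshoot 20 dB → 20/5 = 4 dB after compression, so the compressed level is -11 + 4 = -7 dBu.
Make-up = target − compressed = 0 − (-7) = 7 dB.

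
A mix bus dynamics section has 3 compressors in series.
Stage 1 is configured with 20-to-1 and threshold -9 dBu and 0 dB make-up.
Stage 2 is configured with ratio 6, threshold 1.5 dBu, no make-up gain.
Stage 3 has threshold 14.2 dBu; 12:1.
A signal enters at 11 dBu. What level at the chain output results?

-8 dBu

Stage 1: overshoot 20 dB → 20/20 = 1 dB → -8 dBu.
Stage 2: -8 dBu is at or below the 1.5 dBu threshold — no compression; output -8 dBu.
Stage 3: -8 dBu ≤ 14.2 dBu, so stage 3 doesn't engage; output -8 dBu.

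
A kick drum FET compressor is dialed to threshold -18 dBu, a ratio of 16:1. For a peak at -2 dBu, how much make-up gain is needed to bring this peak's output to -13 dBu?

4 dB

The peak compresses to -18 + 16/16 = -17 dBu.
To reach -13 dBu requires -13 − (-17) = 4 dB of make-up.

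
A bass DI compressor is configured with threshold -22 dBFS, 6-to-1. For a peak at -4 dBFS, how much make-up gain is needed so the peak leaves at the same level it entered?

15 dB

The peak compresses to -22 + 18/6 = -19 dBFS.
To reach -4 dBFS requires -4 − (-19) = 15 dB of make-up.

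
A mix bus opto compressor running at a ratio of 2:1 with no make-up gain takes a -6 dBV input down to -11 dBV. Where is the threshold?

-16 dBV

Let T be the threshold. Output overshoot = (input overshoot)/R, so -11 − T = (-6 − T)/2.
2·(-11 − T) = -6 − T → 1·T = -22 − (-6) = -16.
T = -16/1 = -16 dBV.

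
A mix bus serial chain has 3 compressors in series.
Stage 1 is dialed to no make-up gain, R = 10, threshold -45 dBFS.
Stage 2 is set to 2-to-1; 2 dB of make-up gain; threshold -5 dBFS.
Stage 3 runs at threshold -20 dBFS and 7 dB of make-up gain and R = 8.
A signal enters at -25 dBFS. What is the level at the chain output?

Stage 1: -25 dBFS is 20 dB over -45 dBFS; at 10:1 that becomes 2 dB over, giving -43 dBFS.
Stage 2: -43 dBFS ≤ -5 dBFS, so stage 2 doesn't engage; make-up brings it to -41 dBFS.
Stage 3: -41 dBFS is at or below the -20 dBFS threshold — no compression; make-up brings it to -34 dBFS.

-34 dBFS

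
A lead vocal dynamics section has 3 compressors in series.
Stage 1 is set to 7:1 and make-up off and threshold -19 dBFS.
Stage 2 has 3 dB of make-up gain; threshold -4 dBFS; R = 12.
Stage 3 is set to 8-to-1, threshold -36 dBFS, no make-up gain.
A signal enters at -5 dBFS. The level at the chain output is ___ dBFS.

-33.25 dBFS

Stage 1: 14 dB above -19 dBFS, reduced 7:1 to 2 dB above → -17 dBFS.
Stage 2: -17 dBFS ≤ -4 dBFS, so stage 2 doesn't engage; make-up brings it to -14 dBFS.
Stage 3: -14 dBFS is 22 dB over -36 dBFS; at 8:1 that becomes 2.75 dB over, giving -33.25 dBFS.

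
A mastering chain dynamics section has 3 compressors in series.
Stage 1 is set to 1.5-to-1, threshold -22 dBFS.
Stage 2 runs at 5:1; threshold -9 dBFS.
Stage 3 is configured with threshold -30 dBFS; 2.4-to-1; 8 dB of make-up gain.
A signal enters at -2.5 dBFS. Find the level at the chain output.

Stage 1: 19.5 dB above -22 dBFS, reduced 1.5:1 to 13 dB above → -9 dBFS.
Stage 2: below threshold (-9 ≤ -9); passes unchanged; output -9 dBFS.
Stage 3: overshoot 21 dB → 21/2.4 = 8.75 dB → -21.25 dBFS; +8 dB make-up → -13.25 dBFS.

-13.25 dBFS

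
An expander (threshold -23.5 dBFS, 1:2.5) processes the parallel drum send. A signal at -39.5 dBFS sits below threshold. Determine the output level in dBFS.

-63.5 dBFS

Below threshold, a 1:2.5 expander applies gain = (2.5−1)×(T − x) of attenuation.
(2.5−1) × 16 = 24 dB, so output = -39.5 − 24 = -63.5 dBFS.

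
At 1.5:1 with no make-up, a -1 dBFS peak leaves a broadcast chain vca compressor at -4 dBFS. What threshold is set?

-10 dBFS

Input is 9 dB above T (since output overshoot × R = input overshoot: (-4 − T)·1.5 = -1 − T gives T = -10 dBFS).
Check: -10 + (-1 − (-10))/1.5 = -10 + 6 = -4 dBFS. ✓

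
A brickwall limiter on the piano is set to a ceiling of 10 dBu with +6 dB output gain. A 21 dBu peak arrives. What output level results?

16 dBu

At ∞:1, everything above 10 dBu is held at the ceiling.
Output gain then adds 6 dB: 10 + 6 = 16 dBu.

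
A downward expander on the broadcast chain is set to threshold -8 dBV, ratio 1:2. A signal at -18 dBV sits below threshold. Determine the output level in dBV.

Below threshold, a 1:2 expander applies gain = (2−1)×(T − x) of attenuation.
(2−1) × 10 = 10 dB, so output = -18 − 10 = -28 dBV.

-28 dBV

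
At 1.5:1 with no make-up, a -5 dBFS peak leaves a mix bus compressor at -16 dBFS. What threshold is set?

Let T be the threshold. Output overshoot = (input overshoot)/R, so -16 − T = (-5 − T)/1.5.
1.5·(-16 − T) = -5 − T → 0.5·T = -24 − (-5) = -19.
T = -19/0.5 = -38 dBFS.

-38 dBFS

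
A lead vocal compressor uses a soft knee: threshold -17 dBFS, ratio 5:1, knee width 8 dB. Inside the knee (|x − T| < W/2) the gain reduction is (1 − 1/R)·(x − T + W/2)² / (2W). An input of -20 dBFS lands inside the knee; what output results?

x − T + W/2 = -20 − (-17) + 4 = 1.
GR = (1 − 1/5) × 1² / 16 = 0.8 × 1 / 16 = 0.05 dB.
Output = -20 − 0.05 = -20.05 dBFS.

-20.05 dBFS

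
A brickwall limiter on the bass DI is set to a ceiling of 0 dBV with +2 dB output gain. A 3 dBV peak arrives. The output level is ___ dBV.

2 dBV

The limiter clamps the peak to its 0 dBV ceiling.
Output gain then adds 2 dB: 0 + 2 = 2 dBV.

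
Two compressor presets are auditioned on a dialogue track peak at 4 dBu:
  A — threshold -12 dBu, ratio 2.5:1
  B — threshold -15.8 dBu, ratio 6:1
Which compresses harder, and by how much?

A: overshoot 16 dB → output overshoot 6.4 dB → GR 9.6 dB.
B: overshoot 19.8 dB → output overshoot 3.3 dB → GR 16.5 dB.
B applies 6.9 dB more gain reduction.

B, by 6.9 dB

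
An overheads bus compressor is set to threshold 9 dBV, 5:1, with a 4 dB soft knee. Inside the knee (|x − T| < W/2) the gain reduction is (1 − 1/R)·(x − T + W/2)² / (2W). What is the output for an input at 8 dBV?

7.9 dBV

x − T + W/2 = 8 − 9 + 2 = 1.
GR = (1 − 1/5) × 1² / 8 = 0.8 × 1 / 8 = 0.1 dB.
Output = 8 − 0.1 = 7.9 dBV.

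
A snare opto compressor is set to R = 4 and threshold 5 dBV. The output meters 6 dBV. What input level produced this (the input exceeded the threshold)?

The compressed level sits 6 − 5 = 1 dB over threshold.
Undo the ratio: input overshoot = 1 × 4 = 4 dB, giving input = 9 dBV.

9 dBV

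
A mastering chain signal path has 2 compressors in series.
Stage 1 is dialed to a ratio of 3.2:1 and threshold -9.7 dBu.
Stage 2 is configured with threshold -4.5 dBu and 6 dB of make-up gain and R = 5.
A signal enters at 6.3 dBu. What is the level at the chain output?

Stage 1: overshoot 16 dB → 16/3.2 = 5 dB → -4.7 dBu.
Stage 2: -4.7 dBu ≤ -4.5 dBu, so stage 2 doesn't engage; make-up brings it to 1.3 dBu.

1.3 dBu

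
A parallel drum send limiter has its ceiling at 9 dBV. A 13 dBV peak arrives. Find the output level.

9 dBV

The limiter clamps the peak to its 9 dBV ceiling.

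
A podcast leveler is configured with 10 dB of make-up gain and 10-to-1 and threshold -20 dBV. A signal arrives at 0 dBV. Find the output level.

-8 dBV

The input is 20 dB above the -20 dBV threshold.
At 10:1 the overshoot is divided by 10, leaving 2 dB above threshold.
Output = -20 + 2 = -18 dBV; make-up adds 10 dB, giving -8 dBV.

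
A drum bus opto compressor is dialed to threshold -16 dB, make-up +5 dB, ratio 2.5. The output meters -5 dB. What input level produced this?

-1 dB

Remove make-up: -5 − 5 = -10 dB.
Post-compression overshoot = -10 − (-16) = 6 dB.
Before 2.5:1 compression the overshoot was 6 × 2.5 = 15 dB, so input = -16 + 15 = -1 dB.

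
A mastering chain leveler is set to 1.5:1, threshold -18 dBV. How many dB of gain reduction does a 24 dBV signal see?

14 dB

Overshoot = 24 − (-18) = 42 dB.
After 1.5:1 compression the overshoot becomes 42/1.5 = 28 dB.
GR = overshoot in − overshoot out = 42 − 28 = 14 dB.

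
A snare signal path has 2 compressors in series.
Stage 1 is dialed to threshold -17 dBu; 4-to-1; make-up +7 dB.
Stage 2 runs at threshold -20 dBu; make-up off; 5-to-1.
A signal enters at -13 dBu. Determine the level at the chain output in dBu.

-17.8 dBu

Stage 1: overshoot 4 dB → 4/4 = 1 dB → -16 dBu; +7 dB make-up → -9 dBu.
Stage 2: overshoot 11 dB → 11/5 = 2.2 dB → -17.8 dBu.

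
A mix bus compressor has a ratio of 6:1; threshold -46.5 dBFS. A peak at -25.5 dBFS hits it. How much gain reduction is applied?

The signal is 21 dB above threshold.
At 6:1, output sits 21/6 = 3.5 dB above threshold.
So the signal is attenuated by 21 − 3.5 = 17.5 dB.

17.5 dB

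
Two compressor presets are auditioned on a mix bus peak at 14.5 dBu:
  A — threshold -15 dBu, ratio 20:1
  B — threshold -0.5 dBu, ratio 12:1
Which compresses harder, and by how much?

A, by 14.275 dB

A: 29.5 dB over, compressed to 1.475 dB over, so 28.025 dB of GR.
B: 15 dB over, compressed to 1.25 dB over, so 13.75 dB of GR.
A reduces 14.275 dB more.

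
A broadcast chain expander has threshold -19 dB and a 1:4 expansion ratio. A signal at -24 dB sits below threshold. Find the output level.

-39 dB

Below threshold, a 1:4 expander applies gain = (4−1)×(T − x) of attenuation.
(4−1) × 5 = 15 dB, so output = -24 − 15 = -39 dB.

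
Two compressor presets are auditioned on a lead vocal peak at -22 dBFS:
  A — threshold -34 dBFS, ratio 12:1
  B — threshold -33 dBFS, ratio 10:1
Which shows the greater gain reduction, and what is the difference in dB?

A, by 1.1 dB

A: GR = 12 − 12/12 = 11 dB.
B: GR = 11 − 11/10 = 9.9 dB.
Difference: 1.1 dB in favour of A.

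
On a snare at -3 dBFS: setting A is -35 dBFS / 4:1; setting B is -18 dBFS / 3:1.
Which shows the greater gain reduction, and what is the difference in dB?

A, by 14 dB

A: 32 dB over, compressed to 8 dB over, so 24 dB of GR.
B: 15 dB over, compressed to 5 dB over, so 10 dB of GR.
Difference: 14 dB in favour of A.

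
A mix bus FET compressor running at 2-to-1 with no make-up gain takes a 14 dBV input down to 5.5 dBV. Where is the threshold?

Let T be the threshold. Output overshoot = (input overshoot)/R, so 5.5 − T = (14 − T)/2.
2·(5.5 − T) = 14 − T → 1·T = 11 − 14 = -3.
T = -3/1 = -3 dBV.

-3 dBV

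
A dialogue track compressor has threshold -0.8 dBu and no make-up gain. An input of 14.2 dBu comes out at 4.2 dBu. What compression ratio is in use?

3:1

Input overshoot = 14.2 − (-0.8) = 15 dB; output overshoot = 4.2 − (-0.8) = 5 dB.
Ratio = 15 / 5 = 3.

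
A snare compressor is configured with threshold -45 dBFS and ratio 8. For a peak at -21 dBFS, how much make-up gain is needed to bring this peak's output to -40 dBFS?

2 dB

Without make-up, output = threshold + overshoot/8 = -45 + 3 = -42 dBFS.
Gap to target: 2 dB.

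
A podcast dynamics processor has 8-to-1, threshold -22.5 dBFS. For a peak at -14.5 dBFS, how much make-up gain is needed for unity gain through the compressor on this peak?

7 dB

Without make-up, output = threshold + overshoot/8 = -22.5 + 1 = -21.5 dBFS.
Gap to target: 7 dB.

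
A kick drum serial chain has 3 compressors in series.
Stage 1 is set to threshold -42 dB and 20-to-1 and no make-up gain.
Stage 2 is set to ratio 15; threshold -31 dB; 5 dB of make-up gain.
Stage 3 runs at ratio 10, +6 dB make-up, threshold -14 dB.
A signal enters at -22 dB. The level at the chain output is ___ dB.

-30 dB

Stage 1: overshoot 20 dB → 20/20 = 1 dB → -41 dB.
Stage 2: -41 dB is at or below the -31 dB threshold — no compression; make-up brings it to -36 dB.
Stage 3: -36 dB is at or below the -14 dB threshold — no compression; make-up brings it to -30 dB.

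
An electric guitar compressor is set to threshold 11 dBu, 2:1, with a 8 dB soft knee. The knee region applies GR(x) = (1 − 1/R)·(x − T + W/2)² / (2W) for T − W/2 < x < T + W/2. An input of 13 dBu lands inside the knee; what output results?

11.875 dBu

x − T + W/2 = 13 − 11 + 4 = 6.
GR = (1 − 1/2) × 6² / 16 = 0.5 × 36 / 16 = 1.125 dB.
Output = 13 − 1.125 = 11.875 dBu.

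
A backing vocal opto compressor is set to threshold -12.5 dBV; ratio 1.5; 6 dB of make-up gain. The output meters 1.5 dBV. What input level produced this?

-0.5 dBV

Remove make-up: 1.5 − 6 = -4.5 dBV.
That's 8 dB above the -12.5 dBV threshold.
Undo the ratio: input overshoot = 8 × 1.5 = 12 dB, giving input = -0.5 dBV.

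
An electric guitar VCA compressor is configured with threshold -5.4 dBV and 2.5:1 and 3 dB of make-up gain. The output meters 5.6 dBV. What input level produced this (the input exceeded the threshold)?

14.6 dBV

Stripping the +3 dB make-up gives 2.6 dBV at the gain stage.
Post-compression overshoot = 2.6 − (-5.4) = 8 dB.
Before 2.5:1 compression the overshoot was 8 × 2.5 = 20 dB, so input = -5.4 + 20 = 14.6 dBV.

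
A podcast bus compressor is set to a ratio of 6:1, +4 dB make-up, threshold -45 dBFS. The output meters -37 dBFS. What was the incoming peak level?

Before make-up, the level was -37 − 4 = -41 dBFS.
That's 4 dB above the -45 dBFS threshold.
Before 6:1 compression the overshoot was 4 × 6 = 24 dB, so input = -45 + 24 = -21 dBFS.

-21 dBFS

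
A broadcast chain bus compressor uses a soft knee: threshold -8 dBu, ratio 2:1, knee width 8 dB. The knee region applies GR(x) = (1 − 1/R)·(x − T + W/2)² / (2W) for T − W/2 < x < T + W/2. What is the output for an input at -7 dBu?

-7.78125 dBu

x − T + W/2 = -7 − (-8) + 4 = 5.
GR = (1 − 1/2) × 5² / 16 = 0.5 × 25 / 16 = 0.78125 dB.
Output = -7 − 0.78125 = -7.78125 dBu.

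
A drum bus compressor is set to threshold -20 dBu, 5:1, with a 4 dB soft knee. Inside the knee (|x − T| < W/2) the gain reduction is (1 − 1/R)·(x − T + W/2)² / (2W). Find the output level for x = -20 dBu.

x − T + W/2 = -20 − (-20) + 2 = 2.
GR = (1 − 1/5) × 2² / 8 = 0.8 × 4 / 8 = 0.4 dB.
Output = -20 − 0.4 = -20.4 dBu.

-20.4 dBu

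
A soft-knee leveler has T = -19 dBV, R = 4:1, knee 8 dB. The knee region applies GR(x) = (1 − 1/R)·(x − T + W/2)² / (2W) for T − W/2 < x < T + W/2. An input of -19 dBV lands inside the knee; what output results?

x − T + W/2 = -19 − (-19) + 4 = 4.
GR = (1 − 1/4) × 4² / 16 = 0.75 × 16 / 16 = 0.75 dB.
Output = -19 − 0.75 = -19.75 dBV.

-19.75 dBV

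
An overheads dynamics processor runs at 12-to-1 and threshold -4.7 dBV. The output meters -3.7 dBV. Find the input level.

The compressed level sits -3.7 − (-4.7) = 1 dB over threshold.
Undo the ratio: input overshoot = 1 × 12 = 12 dB, giving input = 7.3 dBV.

7.3 dBV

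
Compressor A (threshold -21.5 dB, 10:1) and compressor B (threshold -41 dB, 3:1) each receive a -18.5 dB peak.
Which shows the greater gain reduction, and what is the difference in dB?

B, by 12.3 dB

A: overshoot 3 dB → output overshoot 0.3 dB → GR 2.7 dB.
B: overshoot 22.5 dB → output overshoot 7.5 dB → GR 15 dB.
Difference: 12.3 dB in favour of B.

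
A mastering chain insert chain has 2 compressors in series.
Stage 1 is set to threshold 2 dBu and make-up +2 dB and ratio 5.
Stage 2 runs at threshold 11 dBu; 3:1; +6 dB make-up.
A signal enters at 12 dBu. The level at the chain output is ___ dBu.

Stage 1: 10 dB above 2 dBu, reduced 5:1 to 2 dB above → 4 dBu; +2 dB make-up → 6 dBu.
Stage 2: 6 dBu is at or below the 11 dBu threshold — no compression; make-up brings it to 12 dBu.

12 dBu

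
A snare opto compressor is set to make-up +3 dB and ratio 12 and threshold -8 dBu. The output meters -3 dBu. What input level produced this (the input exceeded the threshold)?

Remove make-up: -3 − 3 = -6 dBu.
The compressed level sits -6 − (-8) = 2 dB over threshold.
Before 12:1 compression the overshoot was 2 × 12 = 24 dB, so input = -8 + 24 = 16 dBu.

16 dBu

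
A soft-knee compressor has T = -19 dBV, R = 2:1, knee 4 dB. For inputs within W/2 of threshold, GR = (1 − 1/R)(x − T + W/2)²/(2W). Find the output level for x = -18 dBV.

-18.5625 dBV

x − T + W/2 = -18 − (-19) + 2 = 3.
GR = (1 − 1/2) × 3² / 8 = 0.5 × 9 / 8 = 0.5625 dB.
Output = -18 − 0.5625 = -18.5625 dBV.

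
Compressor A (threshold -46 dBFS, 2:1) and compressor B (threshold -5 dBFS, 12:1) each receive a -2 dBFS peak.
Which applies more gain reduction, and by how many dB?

A: overshoot 44 dB → output overshoot 22 dB → GR 22 dB.
B: overshoot 3 dB → output overshoot 0.25 dB → GR 2.75 dB.
A reduces 19.25 dB more.

A, by 19.25 dB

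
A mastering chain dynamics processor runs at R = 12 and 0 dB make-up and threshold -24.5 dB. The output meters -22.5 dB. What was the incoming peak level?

The compressed level sits -22.5 − (-24.5) = 2 dB over threshold.
Input overshoot = R × output overshoot = 24 dB → input = -24.5 + 24 = -0.5 dB.

-0.5 dB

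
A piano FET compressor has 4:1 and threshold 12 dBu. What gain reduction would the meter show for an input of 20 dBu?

6 dB

The signal is 8 dB above threshold.
After 4:1 compression the overshoot becomes 8/4 = 2 dB.
GR = overshoot in − overshoot out = 8 − 2 = 6 dB.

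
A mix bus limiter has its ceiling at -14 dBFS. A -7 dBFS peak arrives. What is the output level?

At ∞:1, everything above -14 dBFS is held at the ceiling.

-14 dBFS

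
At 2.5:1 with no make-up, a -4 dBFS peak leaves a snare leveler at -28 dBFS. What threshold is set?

Let T be the threshold. Output overshoot = (input overshoot)/R, so -28 − T = (-4 − T)/2.5.
2.5·(-28 − T) = -4 − T → 1.5·T = -70 − (-4) = -66.
T = -66/1.5 = -44 dBFS.

-44 dBFS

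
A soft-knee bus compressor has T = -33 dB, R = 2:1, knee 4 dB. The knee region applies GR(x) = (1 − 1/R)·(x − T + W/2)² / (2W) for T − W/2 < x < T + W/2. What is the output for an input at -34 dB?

x − T + W/2 = -34 − (-33) + 2 = 1.
GR = (1 − 1/2) × 1² / 8 = 0.5 × 1 / 8 = 0.0625 dB.
Output = -34 − 0.0625 = -34.0625 dB.

-34.0625 dB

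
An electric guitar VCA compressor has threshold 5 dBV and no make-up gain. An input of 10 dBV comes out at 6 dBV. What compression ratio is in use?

Input overshoot = 10 − 5 = 5 dB; output overshoot = 6 − 5 = 1 dB.
Ratio = 5 / 1 = 5.

5:1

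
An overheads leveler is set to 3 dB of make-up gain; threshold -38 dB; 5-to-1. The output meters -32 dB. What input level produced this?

Stripping the +3 dB make-up gives -35 dB at the gain stage.
Post-compression overshoot = -35 − (-38) = 3 dB.
Input overshoot = R × output overshoot = 15 dB → input = -38 + 15 = -23 dB.

-23 dB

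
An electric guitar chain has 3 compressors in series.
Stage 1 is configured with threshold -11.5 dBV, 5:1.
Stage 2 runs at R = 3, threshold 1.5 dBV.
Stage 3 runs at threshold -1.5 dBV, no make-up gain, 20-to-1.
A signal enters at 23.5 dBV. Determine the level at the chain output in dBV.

-4.5 dBV

Stage 1: overshoot 35 dB → 35/5 = 7 dB → -4.5 dBV.
Stage 2: -4.5 dBV ≤ 1.5 dBV, so stage 2 doesn't engage; output -4.5 dBV.
Stage 3: -4.5 dBV is at or below the -1.5 dBV threshold — no compression; output -4.5 dBV.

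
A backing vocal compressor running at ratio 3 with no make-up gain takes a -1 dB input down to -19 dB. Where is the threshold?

-28 dB

Gain reduction = -1 − (-19) = 18 dB; output overshoot = GR / (R − 1) = 18 / 2 = 9 dB.
Threshold = output − output overshoot = -19 − 9 = -28 dB.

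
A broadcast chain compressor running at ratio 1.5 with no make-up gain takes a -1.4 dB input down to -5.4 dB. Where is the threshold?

Let T be the threshold. Output overshoot = (input overshoot)/R, so -5.4 − T = (-1.4 − T)/1.5.
1.5·(-5.4 − T) = -1.4 − T → 0.5·T = -8.1 − (-1.4) = -6.7.
T = -6.7/0.5 = -13.4 dB.

-13.4 dB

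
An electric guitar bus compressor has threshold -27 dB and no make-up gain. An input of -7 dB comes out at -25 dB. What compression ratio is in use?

10:1

Input overshoot = -7 − (-27) = 20 dB; output overshoot = -25 − (-27) = 2 dB.
Ratio = 20 / 2 = 10.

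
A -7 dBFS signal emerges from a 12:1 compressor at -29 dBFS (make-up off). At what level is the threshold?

Gain reduction = -7 − (-29) = 22 dB; output overshoot = GR / (R − 1) = 22 / 11 = 2 dB.
Threshold = output − output overshoot = -29 − 2 = -31 dBFS.

-31 dBFS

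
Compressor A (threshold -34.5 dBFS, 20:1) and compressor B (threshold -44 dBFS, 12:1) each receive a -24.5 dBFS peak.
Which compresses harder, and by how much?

B, by 8.375 dB

A: overshoot 10 dB → output overshoot 0.5 dB → GR 9.5 dB.
B: overshoot 19.5 dB → output overshoot 1.625 dB → GR 17.875 dB.
B reduces 8.375 dB more.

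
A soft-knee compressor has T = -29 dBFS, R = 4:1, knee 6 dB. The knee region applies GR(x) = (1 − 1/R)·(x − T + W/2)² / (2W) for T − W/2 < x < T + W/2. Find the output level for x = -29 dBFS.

-29.5625 dBFS

x − T + W/2 = -29 − (-29) + 3 = 3.
GR = (1 − 1/4) × 3² / 12 = 0.75 × 9 / 12 = 0.5625 dB.
Output = -29 − 0.5625 = -29.5625 dBFS.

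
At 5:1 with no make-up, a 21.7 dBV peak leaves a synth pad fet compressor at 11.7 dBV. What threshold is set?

9.2 dBV

Let T be the threshold. Output overshoot = (input overshoot)/R, so 11.7 − T = (21.7 − T)/5.
5·(11.7 − T) = 21.7 − T → 4·T = 58.5 − 21.7 = 36.8.
T = 36.8/4 = 9.2 dBV.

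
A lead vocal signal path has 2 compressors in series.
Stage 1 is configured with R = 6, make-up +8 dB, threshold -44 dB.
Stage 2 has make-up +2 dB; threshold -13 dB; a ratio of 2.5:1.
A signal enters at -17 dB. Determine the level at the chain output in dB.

Stage 1: overshoot 27 dB → 27/6 = 4.5 dB → -39.5 dB; +8 dB make-up → -31.5 dB.
Stage 2: -31.5 dB ≤ -13 dB, so stage 2 doesn't engage; make-up brings it to -29.5 dB.

-29.5 dB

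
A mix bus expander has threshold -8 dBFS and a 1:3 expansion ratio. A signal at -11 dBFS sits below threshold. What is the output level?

-17 dBFS

The input is 3 dB below the -8 dBFS threshold.
A 1:3 expander multiplies undershoot by 3: 3 × 3 = 9 dB below threshold.
Output = -8 − 9 = -17 dBFS.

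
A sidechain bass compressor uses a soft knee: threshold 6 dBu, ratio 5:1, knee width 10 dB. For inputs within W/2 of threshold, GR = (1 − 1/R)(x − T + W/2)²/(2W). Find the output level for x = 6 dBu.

x − T + W/2 = 6 − 6 + 5 = 5.
GR = (1 − 1/5) × 5² / 20 = 0.8 × 25 / 20 = 1 dB.
Output = 6 − 1 = 5 dBu.

5 dBu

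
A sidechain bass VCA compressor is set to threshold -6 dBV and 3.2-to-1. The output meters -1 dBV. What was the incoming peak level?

10 dBV

That's 5 dB above the -6 dBV threshold.
Input overshoot = R × output overshoot = 16 dB → input = -6 + 16 = 10 dBV.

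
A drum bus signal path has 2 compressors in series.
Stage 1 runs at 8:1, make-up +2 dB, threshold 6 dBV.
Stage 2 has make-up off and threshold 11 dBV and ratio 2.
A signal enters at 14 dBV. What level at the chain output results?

Stage 1: 8 dB above 6 dBV, reduced 8:1 to 1 dB above → 7 dBV; +2 dB make-up → 9 dBV.
Stage 2: 9 dBV is at or below the 11 dBV threshold — no compression; output 9 dBV.

9 dBV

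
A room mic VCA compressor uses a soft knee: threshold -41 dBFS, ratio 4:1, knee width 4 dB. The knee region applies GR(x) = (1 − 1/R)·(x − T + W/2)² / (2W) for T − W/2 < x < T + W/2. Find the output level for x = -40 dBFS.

-40.84375 dBFS

x − T + W/2 = -40 − (-41) + 2 = 3.
GR = (1 − 1/4) × 3² / 8 = 0.75 × 9 / 8 = 0.84375 dB.
Output = -40 − 0.84375 = -40.84375 dBFS.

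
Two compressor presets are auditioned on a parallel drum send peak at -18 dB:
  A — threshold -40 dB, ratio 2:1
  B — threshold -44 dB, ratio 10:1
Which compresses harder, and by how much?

B, by 12.4 dB

A: overshoot 22 dB → output overshoot 11 dB → GR 11 dB.
B: overshoot 26 dB → output overshoot 2.6 dB → GR 23.4 dB.
B reduces 12.4 dB more.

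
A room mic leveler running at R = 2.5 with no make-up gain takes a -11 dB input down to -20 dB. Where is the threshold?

-26 dB

Gain reduction = -11 − (-20) = 9 dB; output overshoot = GR / (R − 1) = 9 / 1.5 = 6 dB.
Threshold = output − output overshoot = -20 − 6 = -26 dB.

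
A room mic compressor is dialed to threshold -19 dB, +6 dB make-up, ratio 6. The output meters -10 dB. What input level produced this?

-1 dB

Before make-up, the level was -10 − 6 = -16 dB.
Post-compression overshoot = -16 − (-19) = 3 dB.
Input overshoot = R × output overshoot = 18 dB → input = -19 + 18 = -1 dB.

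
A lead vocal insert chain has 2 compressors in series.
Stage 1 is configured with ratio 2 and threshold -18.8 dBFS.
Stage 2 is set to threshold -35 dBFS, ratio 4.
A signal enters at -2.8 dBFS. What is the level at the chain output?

-28.95 dBFS

Stage 1: overshoot 16 dB → 16/2 = 8 dB → -10.8 dBFS.
Stage 2: overshoot 24.2 dB → 24.2/4 = 6.05 dB → -28.95 dBFS.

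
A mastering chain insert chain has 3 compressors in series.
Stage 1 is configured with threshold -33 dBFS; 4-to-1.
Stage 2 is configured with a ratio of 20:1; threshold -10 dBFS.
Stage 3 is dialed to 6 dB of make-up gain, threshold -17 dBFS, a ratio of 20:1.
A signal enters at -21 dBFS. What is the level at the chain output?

-24 dBFS

Stage 1: -21 dBFS is 12 dB over -33 dBFS; at 4:1 that becomes 3 dB over, giving -30 dBFS.
Stage 2: below threshold (-30 ≤ -10); passes unchanged; output -30 dBFS.
Stage 3: -30 dBFS is at or below the -17 dBFS threshold — no compression; make-up brings it to -24 dBFS.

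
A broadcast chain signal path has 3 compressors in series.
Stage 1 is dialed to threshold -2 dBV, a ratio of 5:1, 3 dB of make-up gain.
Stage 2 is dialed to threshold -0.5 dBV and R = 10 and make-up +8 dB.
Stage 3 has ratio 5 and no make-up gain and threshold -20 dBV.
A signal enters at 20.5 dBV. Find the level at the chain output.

Stage 1: 22.5 dB above -2 dBV, reduced 5:1 to 4.5 dB above → 2.5 dBV; +3 dB make-up → 5.5 dBV.
Stage 2: 5.5 dBV is 6 dB over -0.5 dBV; at 10:1 that becomes 0.6 dB over, giving 0.1 dBV; +8 dB make-up → 8.1 dBV.
Stage 3: 28.1 dB above -20 dBV, reduced 5:1 to 5.62 dB above → -14.38 dBV.

-14.38 dBV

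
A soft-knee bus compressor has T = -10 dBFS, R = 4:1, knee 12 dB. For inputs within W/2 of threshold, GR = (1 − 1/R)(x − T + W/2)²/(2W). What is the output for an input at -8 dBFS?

x − T + W/2 = -8 − (-10) + 6 = 8.
GR = (1 − 1/4) × 8² / 24 = 0.75 × 64 / 24 = 2 dB.
Output = -8 − 2 = -10 dBFS.

-10 dBFS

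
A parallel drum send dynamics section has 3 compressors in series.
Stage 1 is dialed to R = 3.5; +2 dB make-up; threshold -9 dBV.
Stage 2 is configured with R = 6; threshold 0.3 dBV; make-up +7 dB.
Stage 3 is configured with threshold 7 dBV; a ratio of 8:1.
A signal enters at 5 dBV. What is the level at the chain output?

4 dBV

Stage 1: 14 dB above -9 dBV, reduced 3.5:1 to 4 dB above → -5 dBV; +2 dB make-up → -3 dBV.
Stage 2: below threshold (-3 ≤ 0.3); passes unchanged; make-up brings it to 4 dBV.
Stage 3: 4 dBV ≤ 7 dBV, so stage 3 doesn't engage; output 4 dBV.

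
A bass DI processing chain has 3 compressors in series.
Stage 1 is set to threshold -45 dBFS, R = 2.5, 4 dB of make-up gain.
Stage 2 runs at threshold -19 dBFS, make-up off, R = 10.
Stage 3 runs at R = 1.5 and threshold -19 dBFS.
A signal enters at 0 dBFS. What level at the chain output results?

-23 dBFS

Stage 1: overshoot 45 dB → 45/2.5 = 18 dB → -27 dBFS; +4 dB make-up → -23 dBFS.
Stage 2: -23 dBFS is at or below the -19 dBFS threshold — no compression; output -23 dBFS.
Stage 3: -23 dBFS is at or below the -19 dBFS threshold — no compression; output -23 dBFS.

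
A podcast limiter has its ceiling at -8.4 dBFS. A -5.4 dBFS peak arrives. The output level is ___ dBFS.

At ∞:1, everything above -8.4 dBFS is held at the ceiling.

-8.4 dBFS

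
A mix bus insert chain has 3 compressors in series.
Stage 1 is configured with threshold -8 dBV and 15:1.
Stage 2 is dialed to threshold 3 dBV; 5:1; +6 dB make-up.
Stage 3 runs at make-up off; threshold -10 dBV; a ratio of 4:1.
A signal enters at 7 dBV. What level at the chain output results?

Stage 1: 15 dB above -8 dBV, reduced 15:1 to 1 dB above → -7 dBV.
Stage 2: -7 dBV is at or below the 3 dBV threshold — no compression; make-up brings it to -1 dBV.
Stage 3: 9 dB above -10 dBV, reduced 4:1 to 2.25 dB above → -7.75 dBV.

-7.75 dBV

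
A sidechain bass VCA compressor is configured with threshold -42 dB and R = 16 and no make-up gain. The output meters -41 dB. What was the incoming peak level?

-26 dB

Post-compression overshoot = -41 − (-42) = 1 dB.
Before 16:1 compression the overshoot was 1 × 16 = 16 dB, so input = -42 + 16 = -26 dB.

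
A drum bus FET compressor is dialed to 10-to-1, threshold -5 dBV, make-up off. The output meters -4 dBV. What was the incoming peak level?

The compressed level sits -4 − (-5) = 1 dB over threshold.
Input overshoot = R × output overshoot = 10 dB → input = -5 + 10 = 5 dBV.

5 dBV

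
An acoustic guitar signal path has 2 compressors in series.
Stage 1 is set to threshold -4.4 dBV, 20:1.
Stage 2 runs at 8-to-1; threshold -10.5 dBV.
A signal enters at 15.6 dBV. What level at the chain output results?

-9.6125 dBV

Stage 1: 15.6 dBV is 20 dB over -4.4 dBV; at 20:1 that becomes 1 dB over, giving -3.4 dBV.
Stage 2: overshoot 7.1 dB → 7.1/8 = 0.8875 dB → -9.6125 dBV.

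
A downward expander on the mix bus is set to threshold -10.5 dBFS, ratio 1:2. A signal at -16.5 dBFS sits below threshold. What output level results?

The input is 6 dB below the -10.5 dBFS threshold.
A 1:2 expander multiplies undershoot by 2: 6 × 2 = 12 dB below threshold.
Output = -10.5 − 12 = -22.5 dBFS.

-22.5 dBFS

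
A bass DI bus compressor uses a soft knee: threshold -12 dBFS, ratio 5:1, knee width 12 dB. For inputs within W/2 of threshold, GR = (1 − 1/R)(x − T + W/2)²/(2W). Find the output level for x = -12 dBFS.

-13.2 dBFS

x − T + W/2 = -12 − (-12) + 6 = 6.
GR = (1 − 1/5) × 6² / 24 = 0.8 × 36 / 24 = 1.2 dB.
Output = -12 − 1.2 = -13.2 dBFS.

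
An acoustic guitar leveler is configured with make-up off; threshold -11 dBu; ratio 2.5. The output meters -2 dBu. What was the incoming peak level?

That's 9 dB above the -11 dBu threshold.
Input overshoot = R × output overshoot = 22.5 dB → input = -11 + 22.5 = 11.5 dBu.

11.5 dBu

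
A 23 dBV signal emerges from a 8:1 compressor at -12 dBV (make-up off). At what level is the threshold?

-17 dBV

Input is 40 dB above T (since output overshoot × R = input overshoot: (-12 − T)·8 = 23 − T gives T = -17 dBV).
Check: -17 + (23 − (-17))/8 = -17 + 5 = -12 dBV. ✓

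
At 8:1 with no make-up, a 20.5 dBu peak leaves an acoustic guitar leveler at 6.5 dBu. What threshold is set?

4.5 dBu

Input is 16 dB above T (since output overshoot × R = input overshoot: (6.5 − T)·8 = 20.5 − T gives T = 4.5 dBu).
Check: 4.5 + (20.5 − 4.5)/8 = 4.5 + 2 = 6.5 dBu. ✓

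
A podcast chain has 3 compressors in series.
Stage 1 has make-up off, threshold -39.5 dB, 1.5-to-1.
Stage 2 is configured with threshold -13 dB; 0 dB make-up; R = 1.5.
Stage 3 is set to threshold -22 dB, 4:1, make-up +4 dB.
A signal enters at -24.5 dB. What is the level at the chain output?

-25.5 dB

Stage 1: overshoot 15 dB → 15/1.5 = 10 dB → -29.5 dB.
Stage 2: below threshold (-29.5 ≤ -13); passes unchanged; output -29.5 dB.
Stage 3: -29.5 dB ≤ -22 dB, so stage 3 doesn't engage; make-up brings it to -25.5 dB.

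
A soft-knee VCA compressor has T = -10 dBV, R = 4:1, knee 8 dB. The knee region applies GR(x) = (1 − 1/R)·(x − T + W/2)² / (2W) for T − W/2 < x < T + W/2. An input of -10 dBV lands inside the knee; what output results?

-10.75 dBV

x − T + W/2 = -10 − (-10) + 4 = 4.
GR = (1 − 1/4) × 4² / 16 = 0.75 × 16 / 16 = 0.75 dB.
Output = -10 − 0.75 = -10.75 dBV.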